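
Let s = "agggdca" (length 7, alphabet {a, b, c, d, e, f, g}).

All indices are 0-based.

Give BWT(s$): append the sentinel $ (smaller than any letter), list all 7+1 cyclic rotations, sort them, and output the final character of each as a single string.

rank  rotation  last
    0  $agggdca  a
    1  a$agggdc  c
    2  agggdca$  $
    3  ca$agggd  d
    4  dca$aggg  g
    5  gdca$agg  g
    6  ggdca$ag  g
    7  gggdca$a  a

ac$dggga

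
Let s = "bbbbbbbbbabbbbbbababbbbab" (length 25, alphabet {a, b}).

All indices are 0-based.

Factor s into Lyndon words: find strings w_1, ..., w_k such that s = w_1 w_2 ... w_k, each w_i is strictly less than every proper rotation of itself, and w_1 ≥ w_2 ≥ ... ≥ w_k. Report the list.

["b", "b", "b", "b", "b", "b", "b", "b", "b", "abbbbbb", "ababbbb", "ab"]

emit factor 1: 'b' (i=0, period=1)
emit factor 2: 'b' (i=1, period=1)
emit factor 3: 'b' (i=2, period=1)
emit factor 4: 'b' (i=3, period=1)
emit factor 5: 'b' (i=4, period=1)
emit factor 6: 'b' (i=5, period=1)
emit factor 7: 'b' (i=6, period=1)
emit factor 8: 'b' (i=7, period=1)
emit factor 9: 'b' (i=8, period=1)
emit factor 10: 'abbbbbb' (i=9, period=7)
emit factor 11: 'ababbbb' (i=16, period=7)
emit factor 12: 'ab' (i=23, period=2)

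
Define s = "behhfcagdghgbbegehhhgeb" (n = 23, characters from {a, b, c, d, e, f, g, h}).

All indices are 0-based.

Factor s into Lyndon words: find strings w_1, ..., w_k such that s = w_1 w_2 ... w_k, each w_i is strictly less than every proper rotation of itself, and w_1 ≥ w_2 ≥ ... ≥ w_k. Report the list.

["behhfc", "agdghgbbegehhhgeb"]

emit factor 1: 'behhfc' (i=0, period=6)
emit factor 2: 'agdghgbbegehhhgeb' (i=6, period=17)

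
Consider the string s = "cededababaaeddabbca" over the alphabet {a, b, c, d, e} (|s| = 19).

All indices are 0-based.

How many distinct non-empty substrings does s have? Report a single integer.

rank | idx | suffix
   0 |  18 | a
   1 |   9 | aaeddabbca
   2 |   7 | abaaeddabbca
   3 |   5 | ababaaeddabbca
   4 |  14 | abbca
   5 |  10 | aeddabbca
   6 |   8 | baaeddabbca
   7 |   6 | babaaeddabbca
   8 |  15 | bbca
   9 |  16 | bca
  10 |  17 | ca
  11 |   0 | cededababaaeddabbca
  12 |   4 | dababaaeddabbca
  13 |  13 | dabbca
  14 |  12 | ddabbca
  15 |   2 | dedababaaeddabbca
  16 |   3 | edababaaeddabbca
  17 |  11 | eddabbca
  18 |   1 | ededababaaeddabbca

SA = [18, 9, 7, 5, 14, 10, 8, 6, 15, 16, 17, 0, 4, 13, 12, 2, 3, 11, 1]
[i] adj suffixes → lcp
  [1] 18/9 → 1 ('a')
  [2] 9/7 → 1 ('a')
  [3] 7/5 → 3 ('aba')
  [4] 5/14 → 2 ('ab')
  [5] 14/10 → 1 ('a')
  [6] 10/8 → 0 ('')
  [7] 8/6 → 2 ('ba')
  [8] 6/15 → 1 ('b')
  [9] 15/16 → 1 ('b')
  [10] 16/17 → 0 ('')
  [11] 17/0 → 1 ('c')
  [12] 0/4 → 0 ('')
  [13] 4/13 → 3 ('dab')
  [14] 13/12 → 1 ('d')
  [15] 12/2 → 1 ('d')
  [16] 2/3 → 0 ('')
  [17] 3/11 → 2 ('ed')
  [18] 11/1 → 2 ('ed')

n(n+1)/2 = 19·20/2 = 190
Σ LCP = 0 + 1 + 1 + 3 + 2 + 1 + 0 + 2 + 1 + 1 + 0 + 1 + 0 + 3 + 1 + 1 + 0 + 2 + 2 = 22
distinct = 190 − 22 = 168

168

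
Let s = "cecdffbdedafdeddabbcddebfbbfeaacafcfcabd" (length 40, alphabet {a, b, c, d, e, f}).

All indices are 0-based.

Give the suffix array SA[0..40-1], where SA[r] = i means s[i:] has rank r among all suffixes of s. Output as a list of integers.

[29, 16, 37, 30, 32, 10, 17, 25, 18, 38, 6, 23, 26, 36, 31, 19, 2, 0, 34, 39, 15, 9, 14, 20, 21, 7, 12, 3, 28, 22, 1, 8, 13, 24, 5, 35, 33, 11, 27, 4]

rank→(start, suffix):
  0 → (29, 'aacafcfcabd')
  1 → (16, 'abbcddebfbbfeaacafcfcabd')
  2 → (37, 'abd')
  3 → (30, 'acafcfcabd')
  4 → (32, 'afcfcabd')
  5 → (10, 'afdeddabbcddebfbbfeaacafcfcabd')
  6 → (17, 'bbcddebfbbfeaacafcfcabd')
  7 → (25, 'bbfeaacafcfcabd')
  8 → (18, 'bcddebfbbfeaacafcfcabd')
  9 → (38, 'bd')
  10 → (6, 'bdedafdeddabbcddebfbbfeaacafcfcabd')
  11 → (23, 'bfbbfeaacafcfcabd')
  12 → (26, 'bfeaacafcfcabd')
  13 → (36, 'cabd')
  14 → (31, 'cafcfcabd')
  15 → (19, 'cddebfbbfeaacafcfcabd')
  16 → (2, 'cdffbdedafdeddabbcddebfbbfeaacafcfcabd')
  17 → (0, 'cecdffbdedafdeddabbcddebfbbfeaacafcfcabd')
  18 → (34, 'cfcabd')
  19 → (39, 'd')
  20 → (15, 'dabbcddebfbbfeaacafcfcabd')
  21 → (9, 'dafdeddabbcddebfbbfeaacafcfcabd')
  22 → (14, 'ddabbcddebfbbfeaacafcfcabd')
  23 → (20, 'ddebfbbfeaacafcfcabd')
  24 → (21, 'debfbbfeaacafcfcabd')
  25 → (7, 'dedafdeddabbcddebfbbfeaacafcfcabd')
  26 → (12, 'deddabbcddebfbbfeaacafcfcabd')
  27 → (3, 'dffbdedafdeddabbcddebfbbfeaacafcfcabd')
  28 → (28, 'eaacafcfcabd')
  29 → (22, 'ebfbbfeaacafcfcabd')
  30 → (1, 'ecdffbdedafdeddabbcddebfbbfeaacafcfcabd')
  31 → (8, 'edafdeddabbcddebfbbfeaacafcfcabd')
  32 → (13, 'eddabbcddebfbbfeaacafcfcabd')
  33 → (24, 'fbbfeaacafcfcabd')
  34 → (5, 'fbdedafdeddabbcddebfbbfeaacafcfcabd')
  35 → (35, 'fcabd')
  36 → (33, 'fcfcabd')
  37 → (11, 'fdeddabbcddebfbbfeaacafcfcabd')
  38 → (27, 'feaacafcfcabd')
  39 → (4, 'ffbdedafdeddabbcddebfbbfeaacafcfcabd')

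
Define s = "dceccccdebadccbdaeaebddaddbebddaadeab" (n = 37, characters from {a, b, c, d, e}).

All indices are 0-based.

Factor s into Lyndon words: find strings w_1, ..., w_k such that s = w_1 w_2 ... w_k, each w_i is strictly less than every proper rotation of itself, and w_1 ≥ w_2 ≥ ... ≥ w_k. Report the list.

emit factor 1: 'd' (i=0, period=1)
emit factor 2: 'ce' (i=1, period=2)
emit factor 3: 'ccccde' (i=3, period=6)
emit factor 4: 'b' (i=9, period=1)
emit factor 5: 'adccbdaeaebddaddbebdd' (i=10, period=21)
emit factor 6: 'aadeab' (i=31, period=6)

["d", "ce", "ccccde", "b", "adccbdaeaebddaddbebdd", "aadeab"]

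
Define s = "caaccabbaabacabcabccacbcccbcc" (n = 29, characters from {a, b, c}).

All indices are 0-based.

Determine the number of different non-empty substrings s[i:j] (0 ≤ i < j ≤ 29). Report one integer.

rank | idx | suffix
   0 |   8 | aabacabcabccacbcccbcc
   1 |   1 | aaccabbaabacabcabccacbcccbcc
   2 |   9 | abacabcabccacbcccbcc
   3 |   5 | abbaabacabcabccacbcccbcc
   4 |  13 | abcabccacbcccbcc
   5 |  16 | abccacbcccbcc
   6 |  11 | acabcabccacbcccbcc
   7 |  20 | acbcccbcc
   8 |   2 | accabbaabacabcabccacbcccbcc
   9 |   7 | baabacabcabccacbcccbcc
  10 |  10 | bacabcabccacbcccbcc
  11 |   6 | bbaabacabcabccacbcccbcc
  12 |  14 | bcabccacbcccbcc
  13 |  26 | bcc
  14 |  17 | bccacbcccbcc
  15 |  22 | bcccbcc
  16 |  28 | c
  17 |   0 | caaccabbaabacabcabccacbcccbcc
  18 |   4 | cabbaabacabcabccacbcccbcc
  19 |  12 | cabcabccacbcccbcc
  20 |  15 | cabccacbcccbcc
  21 |  19 | cacbcccbcc
  22 |  25 | cbcc
  23 |  21 | cbcccbcc
  24 |  27 | cc
  25 |   3 | ccabbaabacabcabccacbcccbcc
  26 |  18 | ccacbcccbcc
  27 |  24 | ccbcc
  28 |  23 | cccbcc

SA = [8, 1, 9, 5, 13, 16, 11, 20, 2, 7, 10, 6, 14, 26, 17, 22, 28, 0, 4, 12, 15, 19, 25, 21, 27, 3, 18, 24, 23]
i: (SA[i-1],SA[i]) lcp shared
  1: (8,1) 2 'aa'
  2: (1,9) 1 'a'
  3: (9,5) 2 'ab'
  4: (5,13) 2 'ab'
  5: (13,16) 3 'abc'
  6: (16,11) 1 'a'
  7: (11,20) 2 'ac'
  8: (20,2) 2 'ac'
  9: (2,7) 0 ''
  10: (7,10) 2 'ba'
  11: (10,6) 1 'b'
  12: (6,14) 1 'b'
  13: (14,26) 2 'bc'
  14: (26,17) 3 'bcc'
  15: (17,22) 3 'bcc'
  16: (22,28) 0 ''
  17: (28,0) 1 'c'
  18: (0,4) 2 'ca'
  19: (4,12) 3 'cab'
  20: (12,15) 4 'cabc'
  21: (15,19) 2 'ca'
  22: (19,25) 1 'c'
  23: (25,21) 4 'cbcc'
  24: (21,27) 1 'c'
  25: (27,3) 2 'cc'
  26: (3,18) 3 'cca'
  27: (18,24) 2 'cc'
  28: (24,23) 2 'cc'

n(n+1)/2 = 29·30/2 = 435
Σ LCP = 0 + 2 + 1 + 2 + 2 + 3 + 1 + 2 + 2 + 0 + 2 + 1 + 1 + 2 + 3 + 3 + 0 + 1 + 2 + 3 + 4 + 2 + 1 + 4 + 1 + 2 + 3 + 2 + 2 = 54
distinct = 435 − 54 = 381

381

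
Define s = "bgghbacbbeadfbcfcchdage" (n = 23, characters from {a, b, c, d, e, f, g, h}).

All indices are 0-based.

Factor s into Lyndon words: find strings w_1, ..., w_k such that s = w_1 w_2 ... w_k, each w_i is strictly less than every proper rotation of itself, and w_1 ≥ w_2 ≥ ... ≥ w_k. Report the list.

emit factor 1: 'bggh' (i=0, period=4)
emit factor 2: 'b' (i=4, period=1)
emit factor 3: 'acbbeadfbcfcchdage' (i=5, period=18)

["bggh", "b", "acbbeadfbcfcchdage"]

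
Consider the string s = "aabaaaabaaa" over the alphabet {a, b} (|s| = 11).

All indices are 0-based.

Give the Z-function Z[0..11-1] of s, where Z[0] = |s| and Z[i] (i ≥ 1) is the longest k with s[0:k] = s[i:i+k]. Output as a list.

[11, 1, 0, 2, 2, 6, 1, 0, 2, 2, 1]

Z[0]=11
i=1: i≥r, start 0; Z[1]=1 scan→box=[1,2)
i=2: i≥r, start 0; Z[2]=0
i=3: i≥r, start 0; Z[3]=2 scan→box=[3,5)
i=4: min(r-i=1, Z[1]=1)=1; Z[4]=2 scan→box=[4,6)
i=5: min(r-i=1, Z[1]=1)=1; Z[5]=6 scan→box=[5,11)
i=6: min(r-i=5, Z[1]=1)=1; Z[6]=1
i=7: min(r-i=4, Z[2]=0)=0; Z[7]=0
i=8: min(r-i=3, Z[3]=2)=2; Z[8]=2
i=9: min(r-i=2, Z[4]=2)=2; Z[9]=2
i=10: min(r-i=1, Z[5]=6)=1; Z[10]=1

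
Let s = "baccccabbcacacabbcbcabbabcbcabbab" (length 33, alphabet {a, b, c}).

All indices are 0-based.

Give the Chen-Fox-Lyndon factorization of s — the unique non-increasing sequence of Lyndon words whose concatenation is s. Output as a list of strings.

emit factor 1: 'b' (i=0, period=1)
emit factor 2: 'acccc' (i=1, period=5)
emit factor 3: 'abbcacacabbcbc' (i=6, period=14)
emit factor 4: 'abbabcbc' (i=20, period=8)
emit factor 5: 'abb' (i=28, period=3)
emit factor 6: 'ab' (i=31, period=2)

["b", "acccc", "abbcacacabbcbc", "abbabcbc", "abb", "ab"]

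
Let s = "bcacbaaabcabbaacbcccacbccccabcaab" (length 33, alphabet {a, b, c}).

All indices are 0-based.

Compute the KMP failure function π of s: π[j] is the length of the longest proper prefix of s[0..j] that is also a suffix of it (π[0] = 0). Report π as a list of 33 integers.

[0, 0, 0, 0, 1, 0, 0, 0, 1, 2, 3, 1, 1, 0, 0, 0, 1, 2, 0, 0, 0, 0, 1, 2, 0, 0, 0, 0, 1, 2, 3, 0, 1]

π[0] = 0
j=1 s[j]='c': π[1]=0 (border '')
j=2 s[j]='a': π[2]=0 (border '')
j=3 s[j]='c': π[3]=0 (border '')
j=4 s[j]='b': π[4]=1 (border 'b')
j=5 s[j]='a': k: 1→0; π[5]=0 (border '')
j=6 s[j]='a': π[6]=0 (border '')
j=7 s[j]='a': π[7]=0 (border '')
j=8 s[j]='b': π[8]=1 (border 'b')
j=9 s[j]='c': π[9]=2 (border 'bc')
j=10 s[j]='a': π[10]=3 (border 'bca')
j=11 s[j]='b': k: 3→0; π[11]=1 (border 'b')
j=12 s[j]='b': k: 1→0; π[12]=1 (border 'b')
j=13 s[j]='a': k: 1→0; π[13]=0 (border '')
j=14 s[j]='a': π[14]=0 (border '')
j=15 s[j]='c': π[15]=0 (border '')
j=16 s[j]='b': π[16]=1 (border 'b')
j=17 s[j]='c': π[17]=2 (border 'bc')
j=18 s[j]='c': k: 2→0; π[18]=0 (border '')
j=19 s[j]='c': π[19]=0 (border '')
j=20 s[j]='a': π[20]=0 (border '')
j=21 s[j]='c': π[21]=0 (border '')
j=22 s[j]='b': π[22]=1 (border 'b')
j=23 s[j]='c': π[23]=2 (border 'bc')
j=24 s[j]='c': k: 2→0; π[24]=0 (border '')
j=25 s[j]='c': π[25]=0 (border '')
j=26 s[j]='c': π[26]=0 (border '')
j=27 s[j]='a': π[27]=0 (border '')
j=28 s[j]='b': π[28]=1 (border 'b')
j=29 s[j]='c': π[29]=2 (border 'bc')
j=30 s[j]='a': π[30]=3 (border 'bca')
j=31 s[j]='a': k: 3→0; π[31]=0 (border '')
j=32 s[j]='b': π[32]=1 (border 'b')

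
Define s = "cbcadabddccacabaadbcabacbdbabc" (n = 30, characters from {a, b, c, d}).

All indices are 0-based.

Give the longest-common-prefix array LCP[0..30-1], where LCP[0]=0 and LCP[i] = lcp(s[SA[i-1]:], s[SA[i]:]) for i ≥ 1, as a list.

[0, 1, 3, 2, 2, 1, 2, 1, 2, 0, 2, 2, 1, 2, 3, 1, 2, 0, 1, 4, 2, 2, 1, 2, 1, 0, 1, 2, 1, 1]

rank→(start, suffix):
  0 → (15, 'aadbcabacbdbabc')
  1 → (13, 'abaadbcabacbdbabc')
  2 → (20, 'abacbdbabc')
  3 → (27, 'abc')
  4 → (5, 'abddccacabaadbcabacbdbabc')
  5 → (11, 'acabaadbcabacbdbabc')
  6 → (22, 'acbdbabc')
  7 → (3, 'adabddccacabaadbcabacbdbabc')
  8 → (16, 'adbcabacbdbabc')
  9 → (14, 'baadbcabacbdbabc')
  10 → (26, 'babc')
  11 → (21, 'bacbdbabc')
  12 → (28, 'bc')
  13 → (18, 'bcabacbdbabc')
  14 → (1, 'bcadabddccacabaadbcabacbdbabc')
  15 → (24, 'bdbabc')
  16 → (6, 'bddccacabaadbcabacbdbabc')
  17 → (29, 'c')
  18 → (12, 'cabaadbcabacbdbabc')
  19 → (19, 'cabacbdbabc')
  20 → (10, 'cacabaadbcabacbdbabc')
  21 → (2, 'cadabddccacabaadbcabacbdbabc')
  22 → (0, 'cbcadabddccacabaadbcabacbdbabc')
  23 → (23, 'cbdbabc')
  24 → (9, 'ccacabaadbcabacbdbabc')
  25 → (4, 'dabddccacabaadbcabacbdbabc')
  26 → (25, 'dbabc')
  27 → (17, 'dbcabacbdbabc')
  28 → (8, 'dccacabaadbcabacbdbabc')
  29 → (7, 'ddccacabaadbcabacbdbabc')

SA = [15, 13, 20, 27, 5, 11, 22, 3, 16, 14, 26, 21, 28, 18, 1, 24, 6, 29, 12, 19, 10, 2, 0, 23, 9, 4, 25, 17, 8, 7]
[i] adj suffixes → lcp
  [1] 15/13 → 1 ('a')
  [2] 13/20 → 3 ('aba')
  [3] 20/27 → 2 ('ab')
  [4] 27/5 → 2 ('ab')
  [5] 5/11 → 1 ('a')
  [6] 11/22 → 2 ('ac')
  [7] 22/3 → 1 ('a')
  [8] 3/16 → 2 ('ad')
  [9] 16/14 → 0 ('')
  [10] 14/26 → 2 ('ba')
  [11] 26/21 → 2 ('ba')
  [12] 21/28 → 1 ('b')
  [13] 28/18 → 2 ('bc')
  [14] 18/1 → 3 ('bca')
  [15] 1/24 → 1 ('b')
  [16] 24/6 → 2 ('bd')
  [17] 6/29 → 0 ('')
  [18] 29/12 → 1 ('c')
  [19] 12/19 → 4 ('caba')
  [20] 19/10 → 2 ('ca')
  [21] 10/2 → 2 ('ca')
  [22] 2/0 → 1 ('c')
  [23] 0/23 → 2 ('cb')
  [24] 23/9 → 1 ('c')
  [25] 9/4 → 0 ('')
  [26] 4/25 → 1 ('d')
  [27] 25/17 → 2 ('db')
  [28] 17/8 → 1 ('d')
  [29] 8/7 → 1 ('d')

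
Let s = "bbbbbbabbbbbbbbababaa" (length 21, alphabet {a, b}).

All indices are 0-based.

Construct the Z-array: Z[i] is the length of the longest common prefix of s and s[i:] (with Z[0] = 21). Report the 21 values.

Z[0]=21
i=1: i≥r, start 0; Z[1]=5 extend→box=[1,6)
i=2: min(r-i=4, Z[1]=5)=4; Z[2]=4
i=3: min(r-i=3, Z[2]=4)=3; Z[3]=3
i=4: min(r-i=2, Z[3]=3)=2; Z[4]=2
i=5: min(r-i=1, Z[4]=2)=1; Z[5]=1
i=6: i≥r, start 0; Z[6]=0
i=7: i≥r, start 0; Z[7]=6 extend→box=[7,13)
i=8: min(r-i=5, Z[1]=5)=5; Z[8]=6 extend→box=[8,14)
i=9: min(r-i=5, Z[1]=5)=5; Z[9]=8 extend→box=[9,17)
i=10: min(r-i=7, Z[1]=5)=5; Z[10]=5
i=11: min(r-i=6, Z[2]=4)=4; Z[11]=4
i=12: min(r-i=5, Z[3]=3)=3; Z[12]=3
i=13: min(r-i=4, Z[4]=2)=2; Z[13]=2
i=14: min(r-i=3, Z[5]=1)=1; Z[14]=1
i=15: min(r-i=2, Z[6]=0)=0; Z[15]=0
i=16: min(r-i=1, Z[7]=6)=1; Z[16]=1
i=17: i≥r, start 0; Z[17]=0
i=18: i≥r, start 0; Z[18]=1 extend→box=[18,19)
i=19: i≥r, start 0; Z[19]=0
i=20: i≥r, start 0; Z[20]=0

[21, 5, 4, 3, 2, 1, 0, 6, 6, 8, 5, 4, 3, 2, 1, 0, 1, 0, 1, 0, 0]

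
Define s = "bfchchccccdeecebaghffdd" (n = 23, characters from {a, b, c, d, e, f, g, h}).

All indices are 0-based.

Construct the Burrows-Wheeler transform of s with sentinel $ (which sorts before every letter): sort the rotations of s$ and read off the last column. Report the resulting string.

dbe$hcccehfdfccedbfhaccg

rank  rotation                  last
    0  $bfchchccccdeecebaghffdd  d
    1  aghffdd$bfchchccccdeeceb  b
    2  baghffdd$bfchchccccdeece  e
    3  bfchchccccdeecebaghffdd$  $
    4  ccccdeecebaghffdd$bfchch  h
    5  cccdeecebaghffdd$bfchchc  c
    6  ccdeecebaghffdd$bfchchcc  c
    7  cdeecebaghffdd$bfchchccc  c
    8  cebaghffdd$bfchchccccdee  e
    9  chccccdeecebaghffdd$bfch  h
   10  chchccccdeecebaghffdd$bf  f
   11  d$bfchchccccdeecebaghffd  d
   12  dd$bfchchccccdeecebaghff  f
   13  deecebaghffdd$bfchchcccc  c
   14  ebaghffdd$bfchchccccdeec  c
   15  ecebaghffdd$bfchchccccde  e
   16  eecebaghffdd$bfchchccccd  d
   17  fchchccccdeecebaghffdd$b  b
   18  fdd$bfchchccccdeecebaghf  f
   19  ffdd$bfchchccccdeecebagh  h
   20  ghffdd$bfchchccccdeeceba  a
   21  hccccdeecebaghffdd$bfchc  c
   22  hchccccdeecebaghffdd$bfc  c
   23  hffdd$bfchchccccdeecebag  g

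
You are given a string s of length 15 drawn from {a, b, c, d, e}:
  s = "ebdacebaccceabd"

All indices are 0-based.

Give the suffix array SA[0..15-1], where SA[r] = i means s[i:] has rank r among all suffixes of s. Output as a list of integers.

sorted suffixes:
  #0 SA[0]=12  'abd'
  #1 SA[1]=7  'accceabd'
  #2 SA[2]=3  'acebaccceabd'
  #3 SA[3]=6  'baccceabd'
  #4 SA[4]=13  'bd'
  #5 SA[5]=1  'bdacebaccceabd'
  #6 SA[6]=8  'ccceabd'
  #7 SA[7]=9  'cceabd'
  #8 SA[8]=10  'ceabd'
  #9 SA[9]=4  'cebaccceabd'
  #10 SA[10]=14  'd'
  #11 SA[11]=2  'dacebaccceabd'
  #12 SA[12]=11  'eabd'
  #13 SA[13]=5  'ebaccceabd'
  #14 SA[14]=0  'ebdacebaccceabd'

[12, 7, 3, 6, 13, 1, 8, 9, 10, 4, 14, 2, 11, 5, 0]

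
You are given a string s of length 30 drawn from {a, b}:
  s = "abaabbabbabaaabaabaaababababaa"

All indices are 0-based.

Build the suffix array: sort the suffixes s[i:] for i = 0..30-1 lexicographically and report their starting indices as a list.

[29, 28, 11, 18, 15, 12, 19, 2, 26, 9, 16, 13, 0, 24, 22, 20, 6, 3, 27, 10, 17, 14, 1, 25, 8, 23, 21, 5, 7, 4]

rank→(start, suffix):
  0 → (29, 'a')
  1 → (28, 'aa')
  2 → (11, 'aaabaabaaababababaa')
  3 → (18, 'aaababababaa')
  4 → (15, 'aabaaababababaa')
  5 → (12, 'aabaabaaababababaa')
  6 → (19, 'aababababaa')
  7 → (2, 'aabbabbabaaabaabaaababababaa')
  8 → (26, 'abaa')
  9 → (9, 'abaaabaabaaababababaa')
  10 → (16, 'abaaababababaa')
  11 → (13, 'abaabaaababababaa')
  12 → (0, 'abaabbabbabaaabaabaaababababaa')
  13 → (24, 'ababaa')
  14 → (22, 'abababaa')
  15 → (20, 'ababababaa')
  16 → (6, 'abbabaaabaabaaababababaa')
  17 → (3, 'abbabbabaaabaabaaababababaa')
  18 → (27, 'baa')
  19 → (10, 'baaabaabaaababababaa')
  20 → (17, 'baaababababaa')
  21 → (14, 'baabaaababababaa')
  22 → (1, 'baabbabbabaaabaabaaababababaa')
  23 → (25, 'babaa')
  24 → (8, 'babaaabaabaaababababaa')
  25 → (23, 'bababaa')
  26 → (21, 'babababaa')
  27 → (5, 'babbabaaabaabaaababababaa')
  28 → (7, 'bbabaaabaabaaababababaa')
  29 → (4, 'bbabbabaaabaabaaababababaa')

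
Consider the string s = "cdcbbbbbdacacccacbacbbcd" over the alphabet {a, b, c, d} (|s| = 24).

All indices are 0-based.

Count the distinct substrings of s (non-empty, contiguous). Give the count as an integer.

262

rank→(start, suffix):
  0 → (9, 'acacccacbacbbcd')
  1 → (15, 'acbacbbcd')
  2 → (18, 'acbbcd')
  3 → (11, 'acccacbacbbcd')
  4 → (17, 'bacbbcd')
  5 → (3, 'bbbbbdacacccacbacbbcd')
  6 → (4, 'bbbbdacacccacbacbbcd')
  7 → (5, 'bbbdacacccacbacbbcd')
  8 → (20, 'bbcd')
  9 → (6, 'bbdacacccacbacbbcd')
  10 → (21, 'bcd')
  11 → (7, 'bdacacccacbacbbcd')
  12 → (14, 'cacbacbbcd')
  13 → (10, 'cacccacbacbbcd')
  14 → (16, 'cbacbbcd')
  15 → (2, 'cbbbbbdacacccacbacbbcd')
  16 → (19, 'cbbcd')
  17 → (13, 'ccacbacbbcd')
  18 → (12, 'cccacbacbbcd')
  19 → (22, 'cd')
  20 → (0, 'cdcbbbbbdacacccacbacbbcd')
  21 → (23, 'd')
  22 → (8, 'dacacccacbacbbcd')
  23 → (1, 'dcbbbbbdacacccacbacbbcd')

SA = [9, 15, 18, 11, 17, 3, 4, 5, 20, 6, 21, 7, 14, 10, 16, 2, 19, 13, 12, 22, 0, 23, 8, 1]
[i] adj suffixes → lcp
  [1] 9/15 → 2 ('ac')
  [2] 15/18 → 3 ('acb')
  [3] 18/11 → 2 ('ac')
  [4] 11/17 → 0 ('')
  [5] 17/3 → 1 ('b')
  [6] 3/4 → 4 ('bbbb')
  [7] 4/5 → 3 ('bbb')
  [8] 5/20 → 2 ('bb')
  [9] 20/6 → 2 ('bb')
  [10] 6/21 → 1 ('b')
  [11] 21/7 → 1 ('b')
  [12] 7/14 → 0 ('')
  [13] 14/10 → 3 ('cac')
  [14] 10/16 → 1 ('c')
  [15] 16/2 → 2 ('cb')
  [16] 2/19 → 3 ('cbb')
  [17] 19/13 → 1 ('c')
  [18] 13/12 → 2 ('cc')
  [19] 12/22 → 1 ('c')
  [20] 22/0 → 2 ('cd')
  [21] 0/23 → 0 ('')
  [22] 23/8 → 1 ('d')
  [23] 8/1 → 1 ('d')

n(n+1)/2 = 24·25/2 = 300
Σ LCP = 0 + 2 + 3 + 2 + 0 + 1 + 4 + 3 + 2 + 2 + 1 + 1 + 0 + 3 + 1 + 2 + 3 + 1 + 2 + 1 + 2 + 0 + 1 + 1 = 38
distinct = 300 − 38 = 262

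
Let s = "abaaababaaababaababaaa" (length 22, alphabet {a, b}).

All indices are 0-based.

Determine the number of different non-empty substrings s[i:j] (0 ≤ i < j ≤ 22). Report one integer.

157

rank→(start, suffix):
  0 → (21, 'a')
  1 → (20, 'aa')
  2 → (19, 'aaa')
  3 → (2, 'aaababaaababaababaaa')
  4 → (8, 'aaababaababaaa')
  5 → (14, 'aababaaa')
  6 → (3, 'aababaaababaababaaa')
  7 → (9, 'aababaababaaa')
  8 → (17, 'abaaa')
  9 → (0, 'abaaababaaababaababaaa')
  10 → (6, 'abaaababaababaaa')
  11 → (12, 'abaababaaa')
  12 → (15, 'ababaaa')
  13 → (4, 'ababaaababaababaaa')
  14 → (10, 'ababaababaaa')
  15 → (18, 'baaa')
  16 → (1, 'baaababaaababaababaaa')
  17 → (7, 'baaababaababaaa')
  18 → (13, 'baababaaa')
  19 → (16, 'babaaa')
  20 → (5, 'babaaababaababaaa')
  21 → (11, 'babaababaaa')

SA = [21, 20, 19, 2, 8, 14, 3, 9, 17, 0, 6, 12, 15, 4, 10, 18, 1, 7, 13, 16, 5, 11]
rank  pair      lcp
   1  s[21:],s[20:]  1  'a'
   2  s[20:],s[19:]  2  'aa'
   3  s[19:],s[2:]  3  'aaa'
   4  s[2:],s[8:]  8  'aaababaa'
   5  s[8:],s[14:]  2  'aa'
   6  s[14:],s[3:]  8  'aababaaa'
   7  s[3:],s[9:]  7  'aababaa'
   8  s[9:],s[17:]  1  'a'
   9  s[17:],s[0:]  5  'abaaa'
  10  s[0:],s[6:]  10  'abaaababaa'
  11  s[6:],s[12:]  4  'abaa'
  12  s[12:],s[15:]  3  'aba'
  13  s[15:],s[4:]  7  'ababaaa'
  14  s[4:],s[10:]  6  'ababaa'
  15  s[10:],s[18:]  0  ''
  16  s[18:],s[1:]  4  'baaa'
  17  s[1:],s[7:]  9  'baaababaa'
  18  s[7:],s[13:]  3  'baa'
  19  s[13:],s[16:]  2  'ba'
  20  s[16:],s[5:]  6  'babaaa'
  21  s[5:],s[11:]  5  'babaa'

n(n+1)/2 = 22·23/2 = 253
Σ LCP = 0 + 1 + 2 + 3 + 8 + 2 + 8 + 7 + 1 + 5 + 10 + 4 + 3 + 7 + 6 + 0 + 4 + 9 + 3 + 2 + 6 + 5 = 96
distinct = 253 − 96 = 157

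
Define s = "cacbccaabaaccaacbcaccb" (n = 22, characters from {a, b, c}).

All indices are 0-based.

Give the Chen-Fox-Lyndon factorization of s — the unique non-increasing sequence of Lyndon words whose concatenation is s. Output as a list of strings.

emit factor 1: 'c' (i=0, period=1)
emit factor 2: 'acbcc' (i=1, period=5)
emit factor 3: 'aabaaccaacbcaccb' (i=6, period=16)

["c", "acbcc", "aabaaccaacbcaccb"]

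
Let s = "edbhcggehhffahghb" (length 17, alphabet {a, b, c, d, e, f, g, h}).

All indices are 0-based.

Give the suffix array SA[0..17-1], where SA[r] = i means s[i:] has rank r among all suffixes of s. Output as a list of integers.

rank→(start, suffix):
  0 → (12, 'ahghb')
  1 → (16, 'b')
  2 → (2, 'bhcggehhffahghb')
  3 → (4, 'cggehhffahghb')
  4 → (1, 'dbhcggehhffahghb')
  5 → (0, 'edbhcggehhffahghb')
  6 → (7, 'ehhffahghb')
  7 → (11, 'fahghb')
  8 → (10, 'ffahghb')
  9 → (6, 'gehhffahghb')
  10 → (5, 'ggehhffahghb')
  11 → (14, 'ghb')
  12 → (15, 'hb')
  13 → (3, 'hcggehhffahghb')
  14 → (9, 'hffahghb')
  15 → (13, 'hghb')
  16 → (8, 'hhffahghb')

[12, 16, 2, 4, 1, 0, 7, 11, 10, 6, 5, 14, 15, 3, 9, 13, 8]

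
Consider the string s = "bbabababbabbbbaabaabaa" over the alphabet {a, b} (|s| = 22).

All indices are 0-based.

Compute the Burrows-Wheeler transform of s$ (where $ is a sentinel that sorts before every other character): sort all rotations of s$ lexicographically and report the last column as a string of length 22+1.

aabbbaabbbbaabbaabb$aba

rank  rotation                 last
    0  $bbabababbabbbbaabaabaa  a
    1  a$bbabababbabbbbaabaaba  a
    2  aa$bbabababbabbbbaabaab  b
    3  aabaa$bbabababbabbbbaab  b
    4  aabaabaa$bbabababbabbbb  b
    5  abaa$bbabababbabbbbaaba  a
    6  abaabaa$bbabababbabbbba  a
    7  abababbabbbbaabaabaa$bb  b
    8  ababbabbbbaabaabaa$bbab  b
    9  abbabbbbaabaabaa$bbabab  b
   10  abbbbaabaabaa$bbabababb  b
   11  baa$bbabababbabbbbaabaa  a
   12  baabaa$bbabababbabbbbaa  a
   13  baabaabaa$bbabababbabbb  b
   14  babababbabbbbaabaabaa$b  b
   15  bababbabbbbaabaabaa$bba  a
   16  babbabbbbaabaabaa$bbaba  a
   17  babbbbaabaabaa$bbababab  b
   18  bbaabaabaa$bbabababbabb  b
   19  bbabababbabbbbaabaabaa$  $
   20  bbabbbbaabaabaa$bbababa  a
   21  bbbaabaabaa$bbabababbab  b
   22  bbbbaabaabaa$bbabababba  a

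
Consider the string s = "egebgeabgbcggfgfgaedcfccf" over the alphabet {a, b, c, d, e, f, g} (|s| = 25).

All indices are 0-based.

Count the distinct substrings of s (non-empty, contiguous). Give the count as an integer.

rank→(start, suffix):
  0 → (6, 'abgbcggfgfgaedcfccf')
  1 → (17, 'aedcfccf')
  2 → (9, 'bcggfgfgaedcfccf')
  3 → (7, 'bgbcggfgfgaedcfccf')
  4 → (3, 'bgeabgbcggfgfgaedcfccf')
  5 → (22, 'ccf')
  6 → (23, 'cf')
  7 → (20, 'cfccf')
  8 → (10, 'cggfgfgaedcfccf')
  9 → (19, 'dcfccf')
  10 → (5, 'eabgbcggfgfgaedcfccf')
  11 → (2, 'ebgeabgbcggfgfgaedcfccf')
  12 → (18, 'edcfccf')
  13 → (0, 'egebgeabgbcggfgfgaedcfccf')
  14 → (24, 'f')
  15 → (21, 'fccf')
  16 → (15, 'fgaedcfccf')
  17 → (13, 'fgfgaedcfccf')
  18 → (16, 'gaedcfccf')
  19 → (8, 'gbcggfgfgaedcfccf')
  20 → (4, 'geabgbcggfgfgaedcfccf')
  21 → (1, 'gebgeabgbcggfgfgaedcfccf')
  22 → (14, 'gfgaedcfccf')
  23 → (12, 'gfgfgaedcfccf')
  24 → (11, 'ggfgfgaedcfccf')

SA = [6, 17, 9, 7, 3, 22, 23, 20, 10, 19, 5, 2, 18, 0, 24, 21, 15, 13, 16, 8, 4, 1, 14, 12, 11]
rank  pair      lcp
   1  s[6:],s[17:]  1  'a'
   2  s[17:],s[9:]  0  ''
   3  s[9:],s[7:]  1  'b'
   4  s[7:],s[3:]  2  'bg'
   5  s[3:],s[22:]  0  ''
   6  s[22:],s[23:]  1  'c'
   7  s[23:],s[20:]  2  'cf'
   8  s[20:],s[10:]  1  'c'
   9  s[10:],s[19:]  0  ''
  10  s[19:],s[5:]  0  ''
  11  s[5:],s[2:]  1  'e'
  12  s[2:],s[18:]  1  'e'
  13  s[18:],s[0:]  1  'e'
  14  s[0:],s[24:]  0  ''
  15  s[24:],s[21:]  1  'f'
  16  s[21:],s[15:]  1  'f'
  17  s[15:],s[13:]  2  'fg'
  18  s[13:],s[16:]  0  ''
  19  s[16:],s[8:]  1  'g'
  20  s[8:],s[4:]  1  'g'
  21  s[4:],s[1:]  2  'ge'
  22  s[1:],s[14:]  1  'g'
  23  s[14:],s[12:]  3  'gfg'
  24  s[12:],s[11:]  1  'g'

n(n+1)/2 = 25·26/2 = 325
Σ LCP = 0 + 1 + 0 + 1 + 2 + 0 + 1 + 2 + 1 + 0 + 0 + 1 + 1 + 1 + 0 + 1 + 1 + 2 + 0 + 1 + 1 + 2 + 1 + 3 + 1 = 24
distinct = 325 − 24 = 301

301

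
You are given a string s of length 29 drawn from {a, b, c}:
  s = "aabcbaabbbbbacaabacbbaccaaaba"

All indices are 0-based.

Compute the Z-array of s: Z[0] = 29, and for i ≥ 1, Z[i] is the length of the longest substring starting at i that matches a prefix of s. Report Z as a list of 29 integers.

[29, 1, 0, 0, 0, 3, 1, 0, 0, 0, 0, 0, 1, 0, 3, 1, 0, 1, 0, 0, 0, 1, 0, 0, 2, 3, 1, 0, 1]

Z[0]=29
i=1: fresh scan; Z[1]=1 extend→box=[1,2)
i=2: fresh scan; Z[2]=0
i=3: fresh scan; Z[3]=0
i=4: fresh scan; Z[4]=0
i=5: fresh scan; Z[5]=3 extend→box=[5,8)
i=6: min(r-i=2, Z[1]=1)=1; Z[6]=1
i=7: min(r-i=1, Z[2]=0)=0; Z[7]=0
i=8: fresh scan; Z[8]=0
i=9: fresh scan; Z[9]=0
i=10: fresh scan; Z[10]=0
i=11: fresh scan; Z[11]=0
i=12: fresh scan; Z[12]=1 extend→box=[12,13)
i=13: fresh scan; Z[13]=0
i=14: fresh scan; Z[14]=3 extend→box=[14,17)
i=15: min(r-i=2, Z[1]=1)=1; Z[15]=1
i=16: min(r-i=1, Z[2]=0)=0; Z[16]=0
i=17: fresh scan; Z[17]=1 extend→box=[17,18)
i=18: fresh scan; Z[18]=0
i=19: fresh scan; Z[19]=0
i=20: fresh scan; Z[20]=0
i=21: fresh scan; Z[21]=1 extend→box=[21,22)
i=22: fresh scan; Z[22]=0
i=23: fresh scan; Z[23]=0
i=24: fresh scan; Z[24]=2 extend→box=[24,26)
i=25: min(r-i=1, Z[1]=1)=1; Z[25]=3 extend→box=[25,28)
i=26: min(r-i=2, Z[1]=1)=1; Z[26]=1
i=27: min(r-i=1, Z[2]=0)=0; Z[27]=0
i=28: fresh scan; Z[28]=1 extend→box=[28,29)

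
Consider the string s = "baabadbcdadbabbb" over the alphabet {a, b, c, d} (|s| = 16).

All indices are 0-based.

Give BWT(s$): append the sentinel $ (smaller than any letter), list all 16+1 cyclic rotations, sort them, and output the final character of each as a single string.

bbabdbb$dabadbcaa

rank  rotation           last
    0  $baabadbcdadbabbb  b
    1  aabadbcdadbabbb$b  b
    2  abadbcdadbabbb$ba  a
    3  abbb$baabadbcdadb  b
    4  adbabbb$baabadbcd  d
    5  adbcdadbabbb$baab  b
    6  b$baabadbcdadbabb  b
    7  baabadbcdadbabbb$  $
    8  babbb$baabadbcdad  d
    9  badbcdadbabbb$baa  a
   10  bb$baabadbcdadbab  b
   11  bbb$baabadbcdadba  a
   12  bcdadbabbb$baabad  d
   13  cdadbabbb$baabadb  b
   14  dadbabbb$baabadbc  c
   15  dbabbb$baabadbcda  a
   16  dbcdadbabbb$baaba  a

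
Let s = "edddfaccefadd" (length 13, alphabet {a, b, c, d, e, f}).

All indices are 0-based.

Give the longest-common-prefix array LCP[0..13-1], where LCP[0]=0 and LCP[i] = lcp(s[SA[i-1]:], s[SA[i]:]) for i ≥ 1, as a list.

sorted suffixes:
  #0 SA[0]=5  'accefadd'
  #1 SA[1]=10  'add'
  #2 SA[2]=6  'ccefadd'
  #3 SA[3]=7  'cefadd'
  #4 SA[4]=12  'd'
  #5 SA[5]=11  'dd'
  #6 SA[6]=1  'dddfaccefadd'
  #7 SA[7]=2  'ddfaccefadd'
  #8 SA[8]=3  'dfaccefadd'
  #9 SA[9]=0  'edddfaccefadd'
  #10 SA[10]=8  'efadd'
  #11 SA[11]=4  'faccefadd'
  #12 SA[12]=9  'fadd'

SA = [5, 10, 6, 7, 12, 11, 1, 2, 3, 0, 8, 4, 9]
[i] adj suffixes → lcp
  [1] 5/10 → 1 ('a')
  [2] 10/6 → 0 ('')
  [3] 6/7 → 1 ('c')
  [4] 7/12 → 0 ('')
  [5] 12/11 → 1 ('d')
  [6] 11/1 → 2 ('dd')
  [7] 1/2 → 2 ('dd')
  [8] 2/3 → 1 ('d')
  [9] 3/0 → 0 ('')
  [10] 0/8 → 1 ('e')
  [11] 8/4 → 0 ('')
  [12] 4/9 → 2 ('fa')

[0, 1, 0, 1, 0, 1, 2, 2, 1, 0, 1, 0, 2]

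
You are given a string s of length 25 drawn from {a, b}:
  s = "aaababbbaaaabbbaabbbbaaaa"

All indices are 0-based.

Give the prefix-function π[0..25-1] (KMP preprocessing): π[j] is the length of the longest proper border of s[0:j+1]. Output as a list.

π[0] = 0
j=1 s[j]='a': π[1]=1 (border 'a')
j=2 s[j]='a': π[2]=2 (border 'aa')
j=3 s[j]='b': k: 2→1→0; π[3]=0 (border '')
j=4 s[j]='a': π[4]=1 (border 'a')
j=5 s[j]='b': k: 1→0; π[5]=0 (border '')
j=6 s[j]='b': π[6]=0 (border '')
j=7 s[j]='b': π[7]=0 (border '')
j=8 s[j]='a': π[8]=1 (border 'a')
j=9 s[j]='a': π[9]=2 (border 'aa')
j=10 s[j]='a': π[10]=3 (border 'aaa')
j=11 s[j]='a': k: 3→2; π[11]=3 (border 'aaa')
j=12 s[j]='b': π[12]=4 (border 'aaab')
j=13 s[j]='b': k: 4→0; π[13]=0 (border '')
j=14 s[j]='b': π[14]=0 (border '')
j=15 s[j]='a': π[15]=1 (border 'a')
j=16 s[j]='a': π[16]=2 (border 'aa')
j=17 s[j]='b': k: 2→1→0; π[17]=0 (border '')
j=18 s[j]='b': π[18]=0 (border '')
j=19 s[j]='b': π[19]=0 (border '')
j=20 s[j]='b': π[20]=0 (border '')
j=21 s[j]='a': π[21]=1 (border 'a')
j=22 s[j]='a': π[22]=2 (border 'aa')
j=23 s[j]='a': π[23]=3 (border 'aaa')
j=24 s[j]='a': k: 3→2; π[24]=3 (border 'aaa')

[0, 1, 2, 0, 1, 0, 0, 0, 1, 2, 3, 3, 4, 0, 0, 1, 2, 0, 0, 0, 0, 1, 2, 3, 3]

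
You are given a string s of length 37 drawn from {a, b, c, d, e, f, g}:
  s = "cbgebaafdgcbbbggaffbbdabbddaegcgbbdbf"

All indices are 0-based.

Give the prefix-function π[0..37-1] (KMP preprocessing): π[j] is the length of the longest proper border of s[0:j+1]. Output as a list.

π[0] = 0
j=1 s[j]='b': π[1]=0 (border '')
j=2 s[j]='g': π[2]=0 (border '')
j=3 s[j]='e': π[3]=0 (border '')
j=4 s[j]='b': π[4]=0 (border '')
j=5 s[j]='a': π[5]=0 (border '')
j=6 s[j]='a': π[6]=0 (border '')
j=7 s[j]='f': π[7]=0 (border '')
j=8 s[j]='d': π[8]=0 (border '')
j=9 s[j]='g': π[9]=0 (border '')
j=10 s[j]='c': π[10]=1 (border 'c')
j=11 s[j]='b': π[11]=2 (border 'cb')
j=12 s[j]='b': k: 2→0; π[12]=0 (border '')
j=13 s[j]='b': π[13]=0 (border '')
j=14 s[j]='g': π[14]=0 (border '')
j=15 s[j]='g': π[15]=0 (border '')
j=16 s[j]='a': π[16]=0 (border '')
j=17 s[j]='f': π[17]=0 (border '')
j=18 s[j]='f': π[18]=0 (border '')
j=19 s[j]='b': π[19]=0 (border '')
j=20 s[j]='b': π[20]=0 (border '')
j=21 s[j]='d': π[21]=0 (border '')
j=22 s[j]='a': π[22]=0 (border '')
j=23 s[j]='b': π[23]=0 (border '')
j=24 s[j]='b': π[24]=0 (border '')
j=25 s[j]='d': π[25]=0 (border '')
j=26 s[j]='d': π[26]=0 (border '')
j=27 s[j]='a': π[27]=0 (border '')
j=28 s[j]='e': π[28]=0 (border '')
j=29 s[j]='g': π[29]=0 (border '')
j=30 s[j]='c': π[30]=1 (border 'c')
j=31 s[j]='g': k: 1→0; π[31]=0 (border '')
j=32 s[j]='b': π[32]=0 (border '')
j=33 s[j]='b': π[33]=0 (border '')
j=34 s[j]='d': π[34]=0 (border '')
j=35 s[j]='b': π[35]=0 (border '')
j=36 s[j]='f': π[36]=0 (border '')

[0, 0, 0, 0, 0, 0, 0, 0, 0, 0, 1, 2, 0, 0, 0, 0, 0, 0, 0, 0, 0, 0, 0, 0, 0, 0, 0, 0, 0, 0, 1, 0, 0, 0, 0, 0, 0]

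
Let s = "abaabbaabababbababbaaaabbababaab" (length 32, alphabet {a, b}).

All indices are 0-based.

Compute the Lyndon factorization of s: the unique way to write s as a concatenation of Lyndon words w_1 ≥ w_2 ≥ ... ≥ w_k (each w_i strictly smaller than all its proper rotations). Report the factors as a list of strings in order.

emit factor 1: 'ab' (i=0, period=2)
emit factor 2: 'aabb' (i=2, period=4)
emit factor 3: 'aabababbababb' (i=6, period=13)
emit factor 4: 'aaaabbababaab' (i=19, period=13)

["ab", "aabb", "aabababbababb", "aaaabbababaab"]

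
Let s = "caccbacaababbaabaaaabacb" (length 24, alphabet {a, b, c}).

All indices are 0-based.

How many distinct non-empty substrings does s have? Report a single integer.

sorted suffixes:
  #0 SA[0]=16  'aaaabacb'
  #1 SA[1]=17  'aaabacb'
  #2 SA[2]=13  'aabaaaabacb'
  #3 SA[3]=7  'aababbaabaaaabacb'
  #4 SA[4]=18  'aabacb'
  #5 SA[5]=14  'abaaaabacb'
  #6 SA[6]=8  'ababbaabaaaabacb'
  #7 SA[7]=19  'abacb'
  #8 SA[8]=10  'abbaabaaaabacb'
  #9 SA[9]=5  'acaababbaabaaaabacb'
  #10 SA[10]=21  'acb'
  #11 SA[11]=1  'accbacaababbaabaaaabacb'
  #12 SA[12]=23  'b'
  #13 SA[13]=15  'baaaabacb'
  #14 SA[14]=12  'baabaaaabacb'
  #15 SA[15]=9  'babbaabaaaabacb'
  #16 SA[16]=4  'bacaababbaabaaaabacb'
  #17 SA[17]=20  'bacb'
  #18 SA[18]=11  'bbaabaaaabacb'
  #19 SA[19]=6  'caababbaabaaaabacb'
  #20 SA[20]=0  'caccbacaababbaabaaaabacb'
  #21 SA[21]=22  'cb'
  #22 SA[22]=3  'cbacaababbaabaaaabacb'
  #23 SA[23]=2  'ccbacaababbaabaaaabacb'

SA = [16, 17, 13, 7, 18, 14, 8, 19, 10, 5, 21, 1, 23, 15, 12, 9, 4, 20, 11, 6, 0, 22, 3, 2]
i: (SA[i-1],SA[i]) lcp shared
  1: (16,17) 3 'aaa'
  2: (17,13) 2 'aa'
  3: (13,7) 4 'aaba'
  4: (7,18) 4 'aaba'
  5: (18,14) 1 'a'
  6: (14,8) 3 'aba'
  7: (8,19) 3 'aba'
  8: (19,10) 2 'ab'
  9: (10,5) 1 'a'
  10: (5,21) 2 'ac'
  11: (21,1) 2 'ac'
  12: (1,23) 0 ''
  13: (23,15) 1 'b'
  14: (15,12) 3 'baa'
  15: (12,9) 2 'ba'
  16: (9,4) 2 'ba'
  17: (4,20) 3 'bac'
  18: (20,11) 1 'b'
  19: (11,6) 0 ''
  20: (6,0) 2 'ca'
  21: (0,22) 1 'c'
  22: (22,3) 2 'cb'
  23: (3,2) 1 'c'

n(n+1)/2 = 24·25/2 = 300
Σ LCP = 0 + 3 + 2 + 4 + 4 + 1 + 3 + 3 + 2 + 1 + 2 + 2 + 0 + 1 + 3 + 2 + 2 + 3 + 1 + 0 + 2 + 1 + 2 + 1 = 45
distinct = 300 − 45 = 255

255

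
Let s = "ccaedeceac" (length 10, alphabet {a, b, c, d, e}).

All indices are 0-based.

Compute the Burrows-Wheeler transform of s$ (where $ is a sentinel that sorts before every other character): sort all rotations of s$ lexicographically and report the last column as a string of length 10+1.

rank  rotation     last
    0  $ccaedeceac  c
    1  ac$ccaedece  e
    2  aedeceac$cc  c
    3  c$ccaedecea  a
    4  caedeceac$c  c
    5  ccaedeceac$  $
    6  ceac$ccaede  e
    7  deceac$ccae  e
    8  eac$ccaedec  c
    9  eceac$ccaed  d
   10  edeceac$cca  a

cecac$eecda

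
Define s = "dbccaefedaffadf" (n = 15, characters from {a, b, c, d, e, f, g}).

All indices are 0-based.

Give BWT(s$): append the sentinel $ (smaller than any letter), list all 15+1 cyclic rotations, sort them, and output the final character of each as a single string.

ffcddcbe$afadfea

rank  rotation          last
    0  $dbccaefedaffadf  f
    1  adf$dbccaefedaff  f
    2  aefedaffadf$dbcc  c
    3  affadf$dbccaefed  d
    4  bccaefedaffadf$d  d
    5  caefedaffadf$dbc  c
    6  ccaefedaffadf$db  b
    7  daffadf$dbccaefe  e
    8  dbccaefedaffadf$  $
    9  df$dbccaefedaffa  a
   10  edaffadf$dbccaef  f
   11  efedaffadf$dbcca  a
   12  f$dbccaefedaffad  d
   13  fadf$dbccaefedaf  f
   14  fedaffadf$dbccae  e
   15  ffadf$dbccaefeda  a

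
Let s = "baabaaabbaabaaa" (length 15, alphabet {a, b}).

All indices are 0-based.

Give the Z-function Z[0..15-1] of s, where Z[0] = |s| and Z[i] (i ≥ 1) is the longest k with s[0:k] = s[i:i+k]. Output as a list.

[15, 0, 0, 3, 0, 0, 0, 1, 7, 0, 0, 3, 0, 0, 0]

Z[0]=15
i=1: i≥r, start 0; Z[1]=0
i=2: i≥r, start 0; Z[2]=0
i=3: i≥r, start 0; Z[3]=3 extend→box=[3,6)
i=4: min(r-i=2, Z[1]=0)=0; Z[4]=0
i=5: min(r-i=1, Z[2]=0)=0; Z[5]=0
i=6: i≥r, start 0; Z[6]=0
i=7: i≥r, start 0; Z[7]=1 extend→box=[7,8)
i=8: i≥r, start 0; Z[8]=7 extend→box=[8,15)
i=9: min(r-i=6, Z[1]=0)=0; Z[9]=0
i=10: min(r-i=5, Z[2]=0)=0; Z[10]=0
i=11: min(r-i=4, Z[3]=3)=3; Z[11]=3
i=12: min(r-i=3, Z[4]=0)=0; Z[12]=0
i=13: min(r-i=2, Z[5]=0)=0; Z[13]=0
i=14: min(r-i=1, Z[6]=0)=0; Z[14]=0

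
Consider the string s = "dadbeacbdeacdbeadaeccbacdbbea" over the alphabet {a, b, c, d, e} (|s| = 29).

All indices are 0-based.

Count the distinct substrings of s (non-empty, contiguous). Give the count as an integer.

390

sorted suffixes:
  #0 SA[0]=28  'a'
  #1 SA[1]=5  'acbdeacdbeadaeccbacdbbea'
  #2 SA[2]=22  'acdbbea'
  #3 SA[3]=10  'acdbeadaeccbacdbbea'
  #4 SA[4]=15  'adaeccbacdbbea'
  #5 SA[5]=1  'adbeacbdeacdbeadaeccbacdbbea'
  #6 SA[6]=17  'aeccbacdbbea'
  #7 SA[7]=21  'bacdbbea'
  #8 SA[8]=25  'bbea'
  #9 SA[9]=7  'bdeacdbeadaeccbacdbbea'
  #10 SA[10]=26  'bea'
  #11 SA[11]=3  'beacbdeacdbeadaeccbacdbbea'
  #12 SA[12]=13  'beadaeccbacdbbea'
  #13 SA[13]=20  'cbacdbbea'
  #14 SA[14]=6  'cbdeacdbeadaeccbacdbbea'
  #15 SA[15]=19  'ccbacdbbea'
  #16 SA[16]=23  'cdbbea'
  #17 SA[17]=11  'cdbeadaeccbacdbbea'
  #18 SA[18]=0  'dadbeacbdeacdbeadaeccbacdbbea'
  #19 SA[19]=16  'daeccbacdbbea'
  #20 SA[20]=24  'dbbea'
  #21 SA[21]=2  'dbeacbdeacdbeadaeccbacdbbea'
  #22 SA[22]=12  'dbeadaeccbacdbbea'
  #23 SA[23]=8  'deacdbeadaeccbacdbbea'
  #24 SA[24]=27  'ea'
  #25 SA[25]=4  'eacbdeacdbeadaeccbacdbbea'
  #26 SA[26]=9  'eacdbeadaeccbacdbbea'
  #27 SA[27]=14  'eadaeccbacdbbea'
  #28 SA[28]=18  'eccbacdbbea'

SA = [28, 5, 22, 10, 15, 1, 17, 21, 25, 7, 26, 3, 13, 20, 6, 19, 23, 11, 0, 16, 24, 2, 12, 8, 27, 4, 9, 14, 18]
i: (SA[i-1],SA[i]) lcp shared
  1: (28,5) 1 'a'
  2: (5,22) 2 'ac'
  3: (22,10) 4 'acdb'
  4: (10,15) 1 'a'
  5: (15,1) 2 'ad'
  6: (1,17) 1 'a'
  7: (17,21) 0 ''
  8: (21,25) 1 'b'
  9: (25,7) 1 'b'
  10: (7,26) 1 'b'
  11: (26,3) 3 'bea'
  12: (3,13) 3 'bea'
  13: (13,20) 0 ''
  14: (20,6) 2 'cb'
  15: (6,19) 1 'c'
  16: (19,23) 1 'c'
  17: (23,11) 3 'cdb'
  18: (11,0) 0 ''
  19: (0,16) 2 'da'
  20: (16,24) 1 'd'
  21: (24,2) 2 'db'
  22: (2,12) 4 'dbea'
  23: (12,8) 1 'd'
  24: (8,27) 0 ''
  25: (27,4) 2 'ea'
  26: (4,9) 3 'eac'
  27: (9,14) 2 'ea'
  28: (14,18) 1 'e'

n(n+1)/2 = 29·30/2 = 435
Σ LCP = 0 + 1 + 2 + 4 + 1 + 2 + 1 + 0 + 1 + 1 + 1 + 3 + 3 + 0 + 2 + 1 + 1 + 3 + 0 + 2 + 1 + 2 + 4 + 1 + 0 + 2 + 3 + 2 + 1 = 45
distinct = 435 − 45 = 390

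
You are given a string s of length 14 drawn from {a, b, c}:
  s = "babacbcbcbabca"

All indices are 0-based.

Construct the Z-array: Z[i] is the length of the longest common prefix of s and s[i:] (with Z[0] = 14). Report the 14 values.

Z[0]=14
i=1: outside box; Z[1]=0
i=2: outside box; Z[2]=2 grow→box=[2,4)
i=3: min(r-i=1, Z[1]=0)=0; Z[3]=0
i=4: outside box; Z[4]=0
i=5: outside box; Z[5]=1 grow→box=[5,6)
i=6: outside box; Z[6]=0
i=7: outside box; Z[7]=1 grow→box=[7,8)
i=8: outside box; Z[8]=0
i=9: outside box; Z[9]=3 grow→box=[9,12)
i=10: min(r-i=2, Z[1]=0)=0; Z[10]=0
i=11: min(r-i=1, Z[2]=2)=1; Z[11]=1
i=12: outside box; Z[12]=0
i=13: outside box; Z[13]=0

[14, 0, 2, 0, 0, 1, 0, 1, 0, 3, 0, 1, 0, 0]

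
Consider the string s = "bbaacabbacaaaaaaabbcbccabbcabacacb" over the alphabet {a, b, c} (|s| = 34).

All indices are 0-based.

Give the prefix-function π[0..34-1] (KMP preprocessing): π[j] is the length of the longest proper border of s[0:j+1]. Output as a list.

π[0] = 0
j=1 s[j]='b': π[1]=1 (border 'b')
j=2 s[j]='a': k: 1→0; π[2]=0 (border '')
j=3 s[j]='a': π[3]=0 (border '')
j=4 s[j]='c': π[4]=0 (border '')
j=5 s[j]='a': π[5]=0 (border '')
j=6 s[j]='b': π[6]=1 (border 'b')
j=7 s[j]='b': π[7]=2 (border 'bb')
j=8 s[j]='a': π[8]=3 (border 'bba')
j=9 s[j]='c': k: 3→0; π[9]=0 (border '')
j=10 s[j]='a': π[10]=0 (border '')
j=11 s[j]='a': π[11]=0 (border '')
j=12 s[j]='a': π[12]=0 (border '')
j=13 s[j]='a': π[13]=0 (border '')
j=14 s[j]='a': π[14]=0 (border '')
j=15 s[j]='a': π[15]=0 (border '')
j=16 s[j]='a': π[16]=0 (border '')
j=17 s[j]='b': π[17]=1 (border 'b')
j=18 s[j]='b': π[18]=2 (border 'bb')
j=19 s[j]='c': k: 2→1→0; π[19]=0 (border '')
j=20 s[j]='b': π[20]=1 (border 'b')
j=21 s[j]='c': k: 1→0; π[21]=0 (border '')
j=22 s[j]='c': π[22]=0 (border '')
j=23 s[j]='a': π[23]=0 (border '')
j=24 s[j]='b': π[24]=1 (border 'b')
j=25 s[j]='b': π[25]=2 (border 'bb')
j=26 s[j]='c': k: 2→1→0; π[26]=0 (border '')
j=27 s[j]='a': π[27]=0 (border '')
j=28 s[j]='b': π[28]=1 (border 'b')
j=29 s[j]='a': k: 1→0; π[29]=0 (border '')
j=30 s[j]='c': π[30]=0 (border '')
j=31 s[j]='a': π[31]=0 (border '')
j=32 s[j]='c': π[32]=0 (border '')
j=33 s[j]='b': π[33]=1 (border 'b')

[0, 1, 0, 0, 0, 0, 1, 2, 3, 0, 0, 0, 0, 0, 0, 0, 0, 1, 2, 0, 1, 0, 0, 0, 1, 2, 0, 0, 1, 0, 0, 0, 0, 1]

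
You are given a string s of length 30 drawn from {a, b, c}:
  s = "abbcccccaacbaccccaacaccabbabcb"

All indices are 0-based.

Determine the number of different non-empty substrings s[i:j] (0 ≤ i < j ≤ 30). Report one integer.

397

rank→(start, suffix):
  0 → (17, 'aacaccabbabcb')
  1 → (8, 'aacbaccccaacaccabbabcb')
  2 → (23, 'abbabcb')
  3 → (0, 'abbcccccaacbaccccaacaccabbabcb')
  4 → (26, 'abcb')
  5 → (18, 'acaccabbabcb')
  6 → (9, 'acbaccccaacaccabbabcb')
  7 → (20, 'accabbabcb')
  8 → (12, 'accccaacaccabbabcb')
  9 → (29, 'b')
  10 → (25, 'babcb')
  11 → (11, 'baccccaacaccabbabcb')
  12 → (24, 'bbabcb')
  13 → (1, 'bbcccccaacbaccccaacaccabbabcb')
  14 → (27, 'bcb')
  15 → (2, 'bcccccaacbaccccaacaccabbabcb')
  16 → (16, 'caacaccabbabcb')
  17 → (7, 'caacbaccccaacaccabbabcb')
  18 → (22, 'cabbabcb')
  19 → (19, 'caccabbabcb')
  20 → (28, 'cb')
  21 → (10, 'cbaccccaacaccabbabcb')
  22 → (15, 'ccaacaccabbabcb')
  23 → (6, 'ccaacbaccccaacaccabbabcb')
  24 → (21, 'ccabbabcb')
  25 → (14, 'cccaacaccabbabcb')
  26 → (5, 'cccaacbaccccaacaccabbabcb')
  27 → (13, 'ccccaacaccabbabcb')
  28 → (4, 'ccccaacbaccccaacaccabbabcb')
  29 → (3, 'cccccaacbaccccaacaccabbabcb')

SA = [17, 8, 23, 0, 26, 18, 9, 20, 12, 29, 25, 11, 24, 1, 27, 2, 16, 7, 22, 19, 28, 10, 15, 6, 21, 14, 5, 13, 4, 3]
[i] adj suffixes → lcp
  [1] 17/8 → 3 ('aac')
  [2] 8/23 → 1 ('a')
  [3] 23/0 → 3 ('abb')
  [4] 0/26 → 2 ('ab')
  [5] 26/18 → 1 ('a')
  [6] 18/9 → 2 ('ac')
  [7] 9/20 → 2 ('ac')
  [8] 20/12 → 3 ('acc')
  [9] 12/29 → 0 ('')
  [10] 29/25 → 1 ('b')
  [11] 25/11 → 2 ('ba')
  [12] 11/24 → 1 ('b')
  [13] 24/1 → 2 ('bb')
  [14] 1/27 → 1 ('b')
  [15] 27/2 → 2 ('bc')
  [16] 2/16 → 0 ('')
  [17] 16/7 → 4 ('caac')
  [18] 7/22 → 2 ('ca')
  [19] 22/19 → 2 ('ca')
  [20] 19/28 → 1 ('c')
  [21] 28/10 → 2 ('cb')
  [22] 10/15 → 1 ('c')
  [23] 15/6 → 5 ('ccaac')
  [24] 6/21 → 3 ('cca')
  [25] 21/14 → 2 ('cc')
  [26] 14/5 → 6 ('cccaac')
  [27] 5/13 → 3 ('ccc')
  [28] 13/4 → 7 ('ccccaac')
  [29] 4/3 → 4 ('cccc')

n(n+1)/2 = 30·31/2 = 465
Σ LCP = 0 + 3 + 1 + 3 + 2 + 1 + 2 + 2 + 3 + 0 + 1 + 2 + 1 + 2 + 1 + 2 + 0 + 4 + 2 + 2 + 1 + 2 + 1 + 5 + 3 + 2 + 6 + 3 + 7 + 4 = 68
distinct = 465 − 68 = 397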